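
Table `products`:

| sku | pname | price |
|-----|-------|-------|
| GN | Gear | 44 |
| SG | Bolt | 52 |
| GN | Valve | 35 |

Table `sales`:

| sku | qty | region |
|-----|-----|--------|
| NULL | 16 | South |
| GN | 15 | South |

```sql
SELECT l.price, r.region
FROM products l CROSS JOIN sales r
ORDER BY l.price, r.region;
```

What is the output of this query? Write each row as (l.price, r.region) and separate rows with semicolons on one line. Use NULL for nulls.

(35, South); (35, South); (44, South); (44, South); (52, South); (52, South)

CROSS JOIN pairs every row of `products` with every row of `sales`: 3 × 2 = 6 rows.
After projecting and ordering:
l.price | r.region
35 | South
35 | South
44 | South
44 | South
52 | South
52 | South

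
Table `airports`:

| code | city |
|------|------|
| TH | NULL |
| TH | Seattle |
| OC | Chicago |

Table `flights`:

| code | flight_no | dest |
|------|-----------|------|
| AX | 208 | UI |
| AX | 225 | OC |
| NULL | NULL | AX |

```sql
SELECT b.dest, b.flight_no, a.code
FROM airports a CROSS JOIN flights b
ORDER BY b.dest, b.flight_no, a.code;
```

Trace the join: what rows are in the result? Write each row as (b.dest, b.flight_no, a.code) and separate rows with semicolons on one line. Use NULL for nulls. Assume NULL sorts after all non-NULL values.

CROSS JOIN pairs every row of `airports` with every row of `flights`: 3 × 3 = 9 rows.

(AX, NULL, OC); (AX, NULL, TH); (AX, NULL, TH); (OC, 225, OC); (OC, 225, TH); (OC, 225, TH); (UI, 208, OC); (UI, 208, TH); (UI, 208, TH)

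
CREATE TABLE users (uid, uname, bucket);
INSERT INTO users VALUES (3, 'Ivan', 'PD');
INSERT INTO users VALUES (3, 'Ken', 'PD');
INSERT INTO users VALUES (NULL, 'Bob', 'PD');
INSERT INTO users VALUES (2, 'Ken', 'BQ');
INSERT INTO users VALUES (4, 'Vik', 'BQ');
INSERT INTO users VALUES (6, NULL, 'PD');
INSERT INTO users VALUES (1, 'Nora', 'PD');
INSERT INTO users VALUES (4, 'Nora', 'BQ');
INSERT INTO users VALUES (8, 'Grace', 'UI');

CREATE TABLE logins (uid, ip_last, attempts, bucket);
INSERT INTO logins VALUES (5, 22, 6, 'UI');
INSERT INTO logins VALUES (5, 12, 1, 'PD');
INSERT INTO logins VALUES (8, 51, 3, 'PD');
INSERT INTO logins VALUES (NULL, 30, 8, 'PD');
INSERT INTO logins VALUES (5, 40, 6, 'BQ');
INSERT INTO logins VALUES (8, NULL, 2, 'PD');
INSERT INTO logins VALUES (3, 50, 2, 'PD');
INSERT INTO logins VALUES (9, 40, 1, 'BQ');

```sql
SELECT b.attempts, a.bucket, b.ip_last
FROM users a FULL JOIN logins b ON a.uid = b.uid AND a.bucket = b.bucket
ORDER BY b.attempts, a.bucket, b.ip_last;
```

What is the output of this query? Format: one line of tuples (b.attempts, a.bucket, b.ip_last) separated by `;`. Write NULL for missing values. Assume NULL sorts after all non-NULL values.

FULL OUTER JOIN keeps every row from both sides; unmatched rows get NULL for the other side's columns.
Matching on a.uid = b.uid AND a.bucket = b.bucket. A NULL in a compared column never satisfies the condition.
Matched pairs: 2; unmatched a rows kept: 7; unmatched b rows kept: 7.

(1, NULL, 12); (1, NULL, 40); (2, PD, 50); (2, PD, 50); (2, NULL, NULL); (3, NULL, 51); (6, NULL, 22); (6, NULL, 40); (8, NULL, 30); (NULL, BQ, NULL); (NULL, BQ, NULL); (NULL, BQ, NULL); (NULL, PD, NULL); (NULL, PD, NULL); (NULL, PD, NULL); (NULL, UI, NULL)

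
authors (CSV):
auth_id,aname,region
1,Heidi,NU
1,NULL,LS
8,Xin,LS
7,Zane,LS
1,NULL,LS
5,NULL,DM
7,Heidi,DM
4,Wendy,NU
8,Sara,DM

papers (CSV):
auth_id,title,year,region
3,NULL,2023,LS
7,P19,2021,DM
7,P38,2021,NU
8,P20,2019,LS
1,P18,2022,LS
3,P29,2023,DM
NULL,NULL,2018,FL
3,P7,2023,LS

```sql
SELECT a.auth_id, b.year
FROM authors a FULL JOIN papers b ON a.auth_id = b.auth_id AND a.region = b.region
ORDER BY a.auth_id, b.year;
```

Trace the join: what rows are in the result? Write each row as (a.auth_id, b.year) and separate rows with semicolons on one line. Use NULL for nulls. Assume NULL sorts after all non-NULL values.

FULL OUTER JOIN keeps every row from both sides; unmatched rows get NULL for the other side's columns.
Matching on a.auth_id = b.auth_id AND a.region = b.region. A NULL in a compared column never satisfies the condition.
- a row (auth_id=1, region=NU): no match → kept, b columns NULL.
- a row (auth_id=1, region=LS): matches 1 b row(s) → 1 output row(s).
- a row (auth_id=8, region=LS): matches 1 b row(s) → 1 output row(s).
- a row (auth_id=7, region=LS): no match → kept, b columns NULL.
- a row (auth_id=1, region=LS): matches 1 b row(s) → 1 output row(s).
- a row (auth_id=5, region=DM): no match → kept, b columns NULL.
- a row (auth_id=7, region=DM): matches 1 b row(s) → 1 output row(s).
- a row (auth_id=4, region=NU): no match → kept, b columns NULL.
- a row (auth_id=8, region=DM): no match → kept, b columns NULL.
- 5 row(s) from b found no a partner → padded with NULL.

(1, 2022); (1, 2022); (1, NULL); (4, NULL); (5, NULL); (7, 2021); (7, NULL); (8, 2019); (8, NULL); (NULL, 2018); (NULL, 2021); (NULL, 2023); (NULL, 2023); (NULL, 2023)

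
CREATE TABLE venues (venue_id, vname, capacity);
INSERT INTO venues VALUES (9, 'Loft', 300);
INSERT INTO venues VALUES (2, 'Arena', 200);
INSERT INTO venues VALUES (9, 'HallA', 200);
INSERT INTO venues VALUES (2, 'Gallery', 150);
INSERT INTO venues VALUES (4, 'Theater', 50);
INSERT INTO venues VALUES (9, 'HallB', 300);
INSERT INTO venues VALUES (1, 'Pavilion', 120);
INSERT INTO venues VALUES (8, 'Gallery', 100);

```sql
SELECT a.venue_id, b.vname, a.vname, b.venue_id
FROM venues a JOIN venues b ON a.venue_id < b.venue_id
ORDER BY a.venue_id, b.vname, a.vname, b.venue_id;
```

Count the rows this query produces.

INNER JOIN keeps only pairs where the ON condition holds.
Matching on a.venue_id < b.venue_id.
Matched pairs: 24.
Total: 24 rows.

24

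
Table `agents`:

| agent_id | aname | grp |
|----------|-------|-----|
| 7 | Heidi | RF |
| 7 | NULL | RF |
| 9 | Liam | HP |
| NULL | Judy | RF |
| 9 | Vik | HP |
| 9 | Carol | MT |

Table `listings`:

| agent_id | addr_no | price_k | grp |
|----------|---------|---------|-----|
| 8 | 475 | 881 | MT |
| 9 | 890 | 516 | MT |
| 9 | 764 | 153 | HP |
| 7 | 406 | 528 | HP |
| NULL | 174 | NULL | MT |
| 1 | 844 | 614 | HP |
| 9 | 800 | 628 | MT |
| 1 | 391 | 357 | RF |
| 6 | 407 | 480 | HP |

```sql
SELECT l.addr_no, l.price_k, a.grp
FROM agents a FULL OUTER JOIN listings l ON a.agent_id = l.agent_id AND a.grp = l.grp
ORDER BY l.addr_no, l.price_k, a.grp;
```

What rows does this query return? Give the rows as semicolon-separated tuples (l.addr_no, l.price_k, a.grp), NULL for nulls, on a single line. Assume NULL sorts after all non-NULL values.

(174, NULL, NULL); (391, 357, NULL); (406, 528, NULL); (407, 480, NULL); (475, 881, NULL); (764, 153, HP); (764, 153, HP); (800, 628, MT); (844, 614, NULL); (890, 516, MT); (NULL, NULL, RF); (NULL, NULL, RF); (NULL, NULL, RF)

FULL OUTER JOIN keeps every row from both sides; unmatched rows get NULL for the other side's columns.
Matching on a.agent_id = l.agent_id AND a.grp = l.grp. A NULL in a compared column never satisfies the condition.
- agent_id=7, grp=RF: no l row matches, row kept with l columns NULL.
- agent_id=7, grp=RF: no l row matches, row kept with l columns NULL.
- agent_id=9, grp=HP: 1 matching l row(s), so 1 row(s) emitted.
- agent_id=NULL, grp=RF: no l row matches, row kept with l columns NULL.
- agent_id=9, grp=HP: 1 matching l row(s), so 1 row(s) emitted.
- agent_id=9, grp=MT: 2 matching l row(s), so 2 row(s) emitted.
- 6 row(s) from l found no a partner → padded with NULL.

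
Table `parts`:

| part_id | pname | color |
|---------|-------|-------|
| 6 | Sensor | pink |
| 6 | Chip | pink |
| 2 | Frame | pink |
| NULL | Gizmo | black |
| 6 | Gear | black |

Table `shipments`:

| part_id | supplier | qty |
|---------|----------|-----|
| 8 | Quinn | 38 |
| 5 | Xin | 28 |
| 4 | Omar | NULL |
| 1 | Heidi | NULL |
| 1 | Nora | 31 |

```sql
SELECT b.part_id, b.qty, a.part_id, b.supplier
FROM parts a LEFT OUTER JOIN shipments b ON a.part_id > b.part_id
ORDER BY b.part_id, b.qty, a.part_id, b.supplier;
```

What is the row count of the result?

LEFT JOIN keeps every row from `parts`; unmatched rows get NULL for `shipments`'s columns.
Matching on a.part_id > b.part_id. A NULL in a compared column never satisfies the condition.
- a[0] part_id=6 → 4 match(es) in b → 4 row(s).
- a[1] part_id=6 → 4 match(es) in b → 4 row(s).
- a[2] part_id=2 → 2 match(es) in b → 2 row(s).
- a[3] part_id=NULL → no match; kept with NULLs on the b side.
- a[4] part_id=6 → 4 match(es) in b → 4 row(s).
Total: 14 matched + 1 padded = 15 rows.

15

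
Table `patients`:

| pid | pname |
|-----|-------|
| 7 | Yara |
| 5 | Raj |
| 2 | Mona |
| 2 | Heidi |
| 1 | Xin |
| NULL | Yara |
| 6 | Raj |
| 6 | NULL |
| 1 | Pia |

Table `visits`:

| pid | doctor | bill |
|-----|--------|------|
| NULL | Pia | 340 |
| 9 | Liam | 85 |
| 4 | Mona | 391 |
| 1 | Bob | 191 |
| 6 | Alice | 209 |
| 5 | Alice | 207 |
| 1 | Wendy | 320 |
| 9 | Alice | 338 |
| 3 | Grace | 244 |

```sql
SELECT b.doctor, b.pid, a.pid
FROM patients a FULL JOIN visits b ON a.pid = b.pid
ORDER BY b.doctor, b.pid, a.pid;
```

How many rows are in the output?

FULL OUTER JOIN keeps every row from both sides; unmatched rows get NULL for the other side's columns.
Matching on a.pid = b.pid. A NULL in a compared column never satisfies the condition.
- a (pid=7) has no partner → padded with NULL.
- a (pid=5) pairs with 1 row(s) of b.
- a (pid=2) has no partner → padded with NULL.
- a (pid=2) has no partner → padded with NULL.
- a (pid=1) pairs with 2 row(s) of b.
- a (pid=NULL) has no partner → padded with NULL.
- a (pid=6) pairs with 1 row(s) of b.
- a (pid=6) pairs with 1 row(s) of b.
- a (pid=1) pairs with 2 row(s) of b.
- plus 5 unmatched b row(s), each kept with NULL a columns.
Total: 7 matched + 9 padded = 16 rows.

16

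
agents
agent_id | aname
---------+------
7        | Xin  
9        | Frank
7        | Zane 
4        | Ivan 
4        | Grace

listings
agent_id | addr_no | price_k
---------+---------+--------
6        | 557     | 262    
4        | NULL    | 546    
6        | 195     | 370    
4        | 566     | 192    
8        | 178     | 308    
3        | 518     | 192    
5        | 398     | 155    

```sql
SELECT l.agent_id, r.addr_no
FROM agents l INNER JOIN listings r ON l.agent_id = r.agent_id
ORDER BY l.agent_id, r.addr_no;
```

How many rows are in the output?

INNER JOIN keeps only pairs where the ON condition holds.
Matching on l.agent_id = r.agent_id.
- l (agent_id=7) has no partner → excluded.
- l (agent_id=9) has no partner → excluded.
- l (agent_id=7) has no partner → excluded.
- l (agent_id=4) pairs with 2 row(s) of r.
- l (agent_id=4) pairs with 2 row(s) of r.
Total: 4 rows.

4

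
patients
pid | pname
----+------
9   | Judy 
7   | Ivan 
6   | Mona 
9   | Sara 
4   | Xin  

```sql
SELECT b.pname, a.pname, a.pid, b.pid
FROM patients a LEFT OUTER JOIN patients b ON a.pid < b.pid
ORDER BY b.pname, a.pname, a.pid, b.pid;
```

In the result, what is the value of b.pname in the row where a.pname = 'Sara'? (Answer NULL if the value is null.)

LEFT JOIN keeps every row from `patients a`; unmatched rows get NULL for `patients b`'s columns.
Matching on a.pid < b.pid.
- a row (pid=9): no match → kept, b columns NULL.
- a row (pid=7): matches 2 b row(s) → 2 output row(s).
- a row (pid=6): matches 3 b row(s) → 3 output row(s).
- a row (pid=9): no match → kept, b columns NULL.
- a row (pid=4): matches 4 b row(s) → 4 output row(s).

NULL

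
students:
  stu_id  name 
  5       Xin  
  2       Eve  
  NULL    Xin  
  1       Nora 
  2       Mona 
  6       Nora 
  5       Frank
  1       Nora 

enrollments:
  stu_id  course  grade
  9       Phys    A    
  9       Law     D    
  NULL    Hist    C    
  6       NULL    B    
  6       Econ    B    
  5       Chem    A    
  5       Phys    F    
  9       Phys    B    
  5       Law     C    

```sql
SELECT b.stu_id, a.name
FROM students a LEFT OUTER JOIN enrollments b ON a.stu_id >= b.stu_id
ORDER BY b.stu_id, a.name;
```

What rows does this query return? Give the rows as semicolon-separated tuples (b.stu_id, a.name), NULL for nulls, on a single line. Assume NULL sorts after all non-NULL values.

(5, Frank); (5, Frank); (5, Frank); (5, Nora); (5, Nora); (5, Nora); (5, Xin); (5, Xin); (5, Xin); (6, Nora); (6, Nora); (NULL, Eve); (NULL, Mona); (NULL, Nora); (NULL, Nora); (NULL, Xin)

LEFT JOIN keeps every row from `students`; unmatched rows get NULL for `enrollments`'s columns.
Matching on a.stu_id >= b.stu_id. A NULL in a compared column never satisfies the condition.
Matched pairs: 11; unmatched a rows kept: 5.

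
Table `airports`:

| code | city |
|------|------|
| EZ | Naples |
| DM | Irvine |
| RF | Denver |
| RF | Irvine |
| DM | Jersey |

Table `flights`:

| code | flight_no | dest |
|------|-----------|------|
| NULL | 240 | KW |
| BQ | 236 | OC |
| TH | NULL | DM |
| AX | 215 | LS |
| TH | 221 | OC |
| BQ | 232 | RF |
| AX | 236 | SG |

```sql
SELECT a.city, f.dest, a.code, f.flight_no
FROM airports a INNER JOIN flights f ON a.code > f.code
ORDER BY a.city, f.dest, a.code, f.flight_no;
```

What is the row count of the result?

20

INNER JOIN keeps only pairs where the ON condition holds.
Matching on a.code > f.code. A NULL in a compared column never satisfies the condition.
Matched pairs: 20.
Total: 20 rows.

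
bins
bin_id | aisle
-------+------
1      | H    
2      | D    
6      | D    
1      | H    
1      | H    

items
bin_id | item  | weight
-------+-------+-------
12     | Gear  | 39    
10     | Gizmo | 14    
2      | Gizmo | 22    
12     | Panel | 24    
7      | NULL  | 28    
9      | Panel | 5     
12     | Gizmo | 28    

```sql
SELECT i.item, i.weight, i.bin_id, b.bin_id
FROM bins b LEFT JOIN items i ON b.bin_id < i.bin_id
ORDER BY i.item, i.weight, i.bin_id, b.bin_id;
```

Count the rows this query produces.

33

LEFT JOIN keeps every row from `bins`; unmatched rows get NULL for `items`'s columns.
Matching on b.bin_id < i.bin_id.
- b (bin_id=1) pairs with 7 row(s) of i.
- b (bin_id=2) pairs with 6 row(s) of i.
- b (bin_id=6) pairs with 6 row(s) of i.
- b (bin_id=1) pairs with 7 row(s) of i.
- b (bin_id=1) pairs with 7 row(s) of i.
Total: 33 rows.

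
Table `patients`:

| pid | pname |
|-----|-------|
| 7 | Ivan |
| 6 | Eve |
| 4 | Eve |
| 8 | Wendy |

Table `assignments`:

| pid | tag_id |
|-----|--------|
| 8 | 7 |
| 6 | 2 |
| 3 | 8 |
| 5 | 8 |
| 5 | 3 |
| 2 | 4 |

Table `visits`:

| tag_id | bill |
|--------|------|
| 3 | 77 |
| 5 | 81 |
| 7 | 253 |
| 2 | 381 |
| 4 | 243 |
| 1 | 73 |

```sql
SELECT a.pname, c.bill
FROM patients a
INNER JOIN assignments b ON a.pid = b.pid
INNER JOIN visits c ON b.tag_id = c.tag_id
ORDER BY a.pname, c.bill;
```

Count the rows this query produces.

2

Step 1 — a INNER JOIN b on pid → 2 row(s).
Then INNER JOIN `visits c` on tag_id: keep only rows whose b.tag_id appears in c.
Result: 2 row(s).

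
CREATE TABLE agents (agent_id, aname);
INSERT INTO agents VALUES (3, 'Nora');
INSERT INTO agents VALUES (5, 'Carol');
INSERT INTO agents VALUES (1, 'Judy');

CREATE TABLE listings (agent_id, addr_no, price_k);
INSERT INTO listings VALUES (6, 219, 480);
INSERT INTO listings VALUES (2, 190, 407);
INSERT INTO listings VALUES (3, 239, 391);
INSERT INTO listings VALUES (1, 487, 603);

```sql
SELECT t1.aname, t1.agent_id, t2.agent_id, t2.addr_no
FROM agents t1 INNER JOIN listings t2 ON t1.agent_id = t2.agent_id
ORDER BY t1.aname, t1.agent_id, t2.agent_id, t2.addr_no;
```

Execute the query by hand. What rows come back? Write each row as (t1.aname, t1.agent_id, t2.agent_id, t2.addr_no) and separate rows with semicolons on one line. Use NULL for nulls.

(Judy, 1, 1, 487); (Nora, 3, 3, 239)

INNER JOIN keeps only pairs where the ON condition holds.
Matching on t1.agent_id = t2.agent_id.
- agent_id=3: 1 matching t2 row(s), so 1 row(s) emitted.
- agent_id=5: no matching t2 row, dropped.
- agent_id=1: 1 matching t2 row(s), so 1 row(s) emitted.
After projecting and ordering:
t1.aname | t1.agent_id | t2.agent_id | t2.addr_no
Judy | 1 | 1 | 487
Nora | 3 | 3 | 239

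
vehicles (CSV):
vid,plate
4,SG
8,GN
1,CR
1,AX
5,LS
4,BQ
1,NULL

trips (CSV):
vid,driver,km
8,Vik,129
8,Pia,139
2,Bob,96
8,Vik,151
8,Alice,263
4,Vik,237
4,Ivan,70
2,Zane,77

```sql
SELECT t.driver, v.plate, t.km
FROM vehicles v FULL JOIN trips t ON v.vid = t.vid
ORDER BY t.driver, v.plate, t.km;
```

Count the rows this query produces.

FULL OUTER JOIN keeps every row from both sides; unmatched rows get NULL for the other side's columns.
Matching on v.vid = t.vid.
- v (vid=4) pairs with 2 row(s) of t.
- v (vid=8) pairs with 4 row(s) of t.
- v (vid=1) has no partner → padded with NULL.
- v (vid=1) has no partner → padded with NULL.
- v (vid=5) has no partner → padded with NULL.
- v (vid=4) pairs with 2 row(s) of t.
- v (vid=1) has no partner → padded with NULL.
- plus 2 unmatched t row(s), each kept with NULL v columns.
Total: 8 matched + 6 padded = 14 rows.

14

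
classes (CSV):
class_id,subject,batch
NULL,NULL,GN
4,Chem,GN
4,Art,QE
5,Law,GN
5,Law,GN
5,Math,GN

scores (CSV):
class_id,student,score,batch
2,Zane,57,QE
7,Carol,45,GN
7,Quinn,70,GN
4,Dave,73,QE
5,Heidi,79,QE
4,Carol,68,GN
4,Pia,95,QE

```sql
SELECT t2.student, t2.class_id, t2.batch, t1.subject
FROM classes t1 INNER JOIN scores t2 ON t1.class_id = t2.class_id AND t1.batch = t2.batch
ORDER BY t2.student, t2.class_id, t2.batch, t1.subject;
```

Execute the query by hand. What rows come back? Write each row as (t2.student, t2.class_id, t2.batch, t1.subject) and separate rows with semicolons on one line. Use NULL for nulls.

(Carol, 4, GN, Chem); (Dave, 4, QE, Art); (Pia, 4, QE, Art)

INNER JOIN keeps only pairs where the ON condition holds.
Matching on t1.class_id = t2.class_id AND t1.batch = t2.batch. A NULL in a compared column never satisfies the condition.
Matched pairs: 3.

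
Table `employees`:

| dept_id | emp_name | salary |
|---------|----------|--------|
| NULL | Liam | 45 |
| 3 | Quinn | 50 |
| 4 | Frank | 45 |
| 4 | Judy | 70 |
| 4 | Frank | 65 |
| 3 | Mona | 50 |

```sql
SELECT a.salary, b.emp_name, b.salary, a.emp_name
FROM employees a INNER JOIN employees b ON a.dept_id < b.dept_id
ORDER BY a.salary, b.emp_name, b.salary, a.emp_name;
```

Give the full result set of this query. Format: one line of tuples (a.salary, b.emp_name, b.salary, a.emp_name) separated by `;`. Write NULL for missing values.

(50, Frank, 45, Mona); (50, Frank, 45, Quinn); (50, Frank, 65, Mona); (50, Frank, 65, Quinn); (50, Judy, 70, Mona); (50, Judy, 70, Quinn)

INNER JOIN keeps only pairs where the ON condition holds.
Matching on a.dept_id < b.dept_id. A NULL in a compared column never satisfies the condition.
- a[0] dept_id=NULL → no match; dropped.
- a[1] dept_id=3 → 3 match(es) in b → 3 row(s).
- a[2] dept_id=4 → no match; dropped.
- a[3] dept_id=4 → no match; dropped.
- a[4] dept_id=4 → no match; dropped.
- a[5] dept_id=3 → 3 match(es) in b → 3 row(s).
After projecting and ordering:
a.salary | b.emp_name | b.salary | a.emp_name
50 | Frank | 45 | Mona
50 | Frank | 45 | Quinn
50 | Frank | 65 | Mona
50 | Frank | 65 | Quinn
50 | Judy | 70 | Mona
50 | Judy | 70 | Quinn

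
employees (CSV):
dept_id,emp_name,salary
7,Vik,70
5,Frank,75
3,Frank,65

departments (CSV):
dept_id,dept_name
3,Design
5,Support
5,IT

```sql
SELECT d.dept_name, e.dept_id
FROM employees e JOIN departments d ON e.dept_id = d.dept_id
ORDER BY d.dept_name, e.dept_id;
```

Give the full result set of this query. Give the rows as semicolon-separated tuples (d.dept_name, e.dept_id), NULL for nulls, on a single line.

(Design, 3); (IT, 5); (Support, 5)

INNER JOIN keeps only pairs where the ON condition holds.
Matching on e.dept_id = d.dept_id.
- e[0] dept_id=7 → no match; dropped.
- e[1] dept_id=5 → 2 match(es) in d → 2 row(s).
- e[2] dept_id=3 → 1 match(es) in d → 1 row(s).
After projecting and ordering:
d.dept_name | e.dept_id
Design | 3
IT | 5
Support | 5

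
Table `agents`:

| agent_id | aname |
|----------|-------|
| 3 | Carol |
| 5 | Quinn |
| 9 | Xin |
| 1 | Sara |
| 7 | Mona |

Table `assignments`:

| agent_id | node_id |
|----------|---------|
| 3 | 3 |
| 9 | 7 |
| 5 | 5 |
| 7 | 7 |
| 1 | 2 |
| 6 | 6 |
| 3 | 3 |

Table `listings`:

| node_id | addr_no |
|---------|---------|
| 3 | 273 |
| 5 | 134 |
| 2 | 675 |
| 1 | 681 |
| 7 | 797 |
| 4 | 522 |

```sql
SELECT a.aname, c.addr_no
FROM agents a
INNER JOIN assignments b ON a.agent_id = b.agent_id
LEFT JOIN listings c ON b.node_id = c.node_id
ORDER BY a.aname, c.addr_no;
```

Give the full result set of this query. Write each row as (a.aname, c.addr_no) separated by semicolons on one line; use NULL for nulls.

(Carol, 273); (Carol, 273); (Mona, 797); (Quinn, 134); (Sara, 675); (Xin, 797)

Joins associate left-to-right: agents INNER JOIN assignments on agent_id gives 6 intermediate row(s).
Then LEFT JOIN `listings c` on node_id: each of those 6 rows is kept; rows whose b.node_id has no match in c get NULL for c's columns.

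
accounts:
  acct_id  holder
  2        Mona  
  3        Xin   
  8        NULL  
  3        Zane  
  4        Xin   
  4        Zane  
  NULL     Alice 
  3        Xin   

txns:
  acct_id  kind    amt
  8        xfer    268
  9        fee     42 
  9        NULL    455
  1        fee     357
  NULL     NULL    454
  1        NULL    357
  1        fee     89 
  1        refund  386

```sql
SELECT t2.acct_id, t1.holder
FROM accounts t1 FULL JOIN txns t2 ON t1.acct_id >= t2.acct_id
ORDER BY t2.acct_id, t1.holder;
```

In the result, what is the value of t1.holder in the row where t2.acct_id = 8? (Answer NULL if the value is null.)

FULL OUTER JOIN keeps every row from both sides; unmatched rows get NULL for the other side's columns.
Matching on t1.acct_id >= t2.acct_id. A NULL in a compared column never satisfies the condition.
- acct_id=2: 4 matching t2 row(s), so 4 row(s) emitted.
- acct_id=3: 4 matching t2 row(s), so 4 row(s) emitted.
- acct_id=8: 5 matching t2 row(s), so 5 row(s) emitted.
- acct_id=3: 4 matching t2 row(s), so 4 row(s) emitted.
- acct_id=4: 4 matching t2 row(s), so 4 row(s) emitted.
- acct_id=4: 4 matching t2 row(s), so 4 row(s) emitted.
- acct_id=NULL: no t2 row matches, row kept with t2 columns NULL.
- acct_id=3: 4 matching t2 row(s), so 4 row(s) emitted.
- 3 row(s) from t2 found no t1 partner → padded with NULL.

NULL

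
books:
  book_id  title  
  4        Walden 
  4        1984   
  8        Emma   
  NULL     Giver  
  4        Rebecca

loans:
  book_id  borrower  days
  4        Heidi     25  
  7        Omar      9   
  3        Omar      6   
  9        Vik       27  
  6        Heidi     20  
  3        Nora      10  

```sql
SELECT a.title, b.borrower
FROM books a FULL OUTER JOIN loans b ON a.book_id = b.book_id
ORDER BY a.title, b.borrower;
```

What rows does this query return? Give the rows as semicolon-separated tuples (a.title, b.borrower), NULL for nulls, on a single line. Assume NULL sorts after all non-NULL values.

(1984, Heidi); (Emma, NULL); (Giver, NULL); (Rebecca, Heidi); (Walden, Heidi); (NULL, Heidi); (NULL, Nora); (NULL, Omar); (NULL, Omar); (NULL, Vik)

FULL OUTER JOIN keeps every row from both sides; unmatched rows get NULL for the other side's columns.
Matching on a.book_id = b.book_id. A NULL in a compared column never satisfies the condition.
- a row (book_id=4): matches 1 b row(s) → 1 output row(s).
- a row (book_id=4): matches 1 b row(s) → 1 output row(s).
- a row (book_id=8): no match → kept, b columns NULL.
- a row (book_id=NULL): no match → kept, b columns NULL.
- a row (book_id=4): matches 1 b row(s) → 1 output row(s).
- 5 b row(s) had no a match → kept, a columns NULL.
After projecting and ordering:
a.title | b.borrower
1984 | Heidi
Emma | NULL
Giver | NULL
Rebecca | Heidi
Walden | Heidi
NULL | Heidi
NULL | Nora
NULL | Omar
NULL | Omar
NULL | Vik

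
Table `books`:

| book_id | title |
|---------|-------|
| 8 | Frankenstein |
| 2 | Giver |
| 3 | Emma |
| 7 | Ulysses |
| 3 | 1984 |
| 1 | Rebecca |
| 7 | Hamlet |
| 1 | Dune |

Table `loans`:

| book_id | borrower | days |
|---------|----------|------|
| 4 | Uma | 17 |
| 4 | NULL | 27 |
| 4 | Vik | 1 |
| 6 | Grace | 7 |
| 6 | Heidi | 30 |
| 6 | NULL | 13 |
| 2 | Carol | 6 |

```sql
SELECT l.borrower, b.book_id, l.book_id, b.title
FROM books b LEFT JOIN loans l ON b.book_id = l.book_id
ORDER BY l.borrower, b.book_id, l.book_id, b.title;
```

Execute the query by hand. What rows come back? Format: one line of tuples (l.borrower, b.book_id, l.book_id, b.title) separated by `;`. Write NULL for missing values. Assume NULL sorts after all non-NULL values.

LEFT JOIN keeps every row from `books`; unmatched rows get NULL for `loans`'s columns.
Matching on b.book_id = l.book_id.
- book_id=8: no l row matches, row kept with l columns NULL.
- book_id=2: 1 matching l row(s), so 1 row(s) emitted.
- book_id=3: no l row matches, row kept with l columns NULL.
- book_id=7: no l row matches, row kept with l columns NULL.
- book_id=3: no l row matches, row kept with l columns NULL.
- book_id=1: no l row matches, row kept with l columns NULL.
- book_id=7: no l row matches, row kept with l columns NULL.
- book_id=1: no l row matches, row kept with l columns NULL.
After projecting and ordering:
l.borrower | b.book_id | l.book_id | b.title
Carol | 2 | 2 | Giver
NULL | 1 | NULL | Dune
NULL | 1 | NULL | Rebecca
NULL | 3 | NULL | 1984
NULL | 3 | NULL | Emma
NULL | 7 | NULL | Hamlet
NULL | 7 | NULL | Ulysses
NULL | 8 | NULL | Frankenstein

(Carol, 2, 2, Giver); (NULL, 1, NULL, Dune); (NULL, 1, NULL, Rebecca); (NULL, 3, NULL, 1984); (NULL, 3, NULL, Emma); (NULL, 7, NULL, Hamlet); (NULL, 7, NULL, Ulysses); (NULL, 8, NULL, Frankenstein)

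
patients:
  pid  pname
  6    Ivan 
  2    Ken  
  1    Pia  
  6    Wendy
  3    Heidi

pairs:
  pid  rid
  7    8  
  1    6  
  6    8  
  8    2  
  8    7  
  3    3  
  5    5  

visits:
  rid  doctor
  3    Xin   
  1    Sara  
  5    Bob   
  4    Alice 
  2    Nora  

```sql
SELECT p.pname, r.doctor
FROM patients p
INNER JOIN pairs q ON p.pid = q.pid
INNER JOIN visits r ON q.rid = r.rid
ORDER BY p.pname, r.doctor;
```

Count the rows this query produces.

Step 1 — p INNER JOIN q on pid → 4 row(s).
Then INNER JOIN `visits r` on rid: keep only rows whose q.rid appears in r.
Result: 1 row(s).

1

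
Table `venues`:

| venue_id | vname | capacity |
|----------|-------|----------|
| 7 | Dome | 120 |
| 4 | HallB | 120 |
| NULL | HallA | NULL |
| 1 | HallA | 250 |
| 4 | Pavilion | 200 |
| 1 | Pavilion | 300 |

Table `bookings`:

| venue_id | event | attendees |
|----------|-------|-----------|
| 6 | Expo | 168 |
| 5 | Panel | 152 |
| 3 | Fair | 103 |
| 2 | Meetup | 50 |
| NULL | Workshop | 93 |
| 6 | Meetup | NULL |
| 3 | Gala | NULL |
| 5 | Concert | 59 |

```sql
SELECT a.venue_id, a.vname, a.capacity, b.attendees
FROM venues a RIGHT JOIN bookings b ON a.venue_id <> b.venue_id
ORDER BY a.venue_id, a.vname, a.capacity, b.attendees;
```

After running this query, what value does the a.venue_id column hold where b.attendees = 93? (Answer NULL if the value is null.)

NULL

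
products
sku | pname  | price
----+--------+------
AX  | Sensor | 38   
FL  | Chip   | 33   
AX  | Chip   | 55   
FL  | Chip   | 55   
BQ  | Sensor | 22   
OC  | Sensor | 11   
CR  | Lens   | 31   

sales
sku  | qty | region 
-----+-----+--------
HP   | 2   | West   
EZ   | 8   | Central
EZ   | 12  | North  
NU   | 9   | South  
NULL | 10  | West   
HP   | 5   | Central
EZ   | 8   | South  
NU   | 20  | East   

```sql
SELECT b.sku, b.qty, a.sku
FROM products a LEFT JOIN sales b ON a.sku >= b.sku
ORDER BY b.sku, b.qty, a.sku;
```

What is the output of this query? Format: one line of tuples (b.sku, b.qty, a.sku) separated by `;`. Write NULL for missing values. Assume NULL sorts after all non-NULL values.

LEFT JOIN keeps every row from `products`; unmatched rows get NULL for `sales`'s columns.
Matching on a.sku >= b.sku. A NULL in a compared column never satisfies the condition.
Matched pairs: 13; unmatched a rows kept: 4.

(EZ, 8, FL); (EZ, 8, FL); (EZ, 8, FL); (EZ, 8, FL); (EZ, 8, OC); (EZ, 8, OC); (EZ, 12, FL); (EZ, 12, FL); (EZ, 12, OC); (HP, 2, OC); (HP, 5, OC); (NU, 9, OC); (NU, 20, OC); (NULL, NULL, AX); (NULL, NULL, AX); (NULL, NULL, BQ); (NULL, NULL, CR)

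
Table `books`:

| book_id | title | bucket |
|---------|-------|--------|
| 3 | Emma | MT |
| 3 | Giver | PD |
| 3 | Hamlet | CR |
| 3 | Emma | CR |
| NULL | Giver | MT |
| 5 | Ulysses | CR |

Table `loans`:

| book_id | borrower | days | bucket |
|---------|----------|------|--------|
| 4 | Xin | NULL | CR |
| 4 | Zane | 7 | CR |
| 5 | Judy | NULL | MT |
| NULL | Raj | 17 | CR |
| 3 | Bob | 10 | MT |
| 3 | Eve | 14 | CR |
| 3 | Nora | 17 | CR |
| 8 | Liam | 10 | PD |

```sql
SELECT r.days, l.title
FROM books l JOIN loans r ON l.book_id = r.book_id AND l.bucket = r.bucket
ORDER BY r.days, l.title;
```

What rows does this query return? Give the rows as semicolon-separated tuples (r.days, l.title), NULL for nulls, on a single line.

INNER JOIN keeps only pairs where the ON condition holds.
Matching on l.book_id = r.book_id AND l.bucket = r.bucket. A NULL in a compared column never satisfies the condition.
- l (book_id=3, bucket=MT) pairs with 1 row(s) of r.
- l (book_id=3, bucket=PD) has no partner → excluded.
- l (book_id=3, bucket=CR) pairs with 2 row(s) of r.
- l (book_id=3, bucket=CR) pairs with 2 row(s) of r.
- l (book_id=NULL, bucket=MT) has no partner → excluded.
- l (book_id=5, bucket=CR) has no partner → excluded.
After projecting and ordering:
r.days | l.title
10 | Emma
14 | Emma
14 | Hamlet
17 | Emma
17 | Hamlet

(10, Emma); (14, Emma); (14, Hamlet); (17, Emma); (17, Hamlet)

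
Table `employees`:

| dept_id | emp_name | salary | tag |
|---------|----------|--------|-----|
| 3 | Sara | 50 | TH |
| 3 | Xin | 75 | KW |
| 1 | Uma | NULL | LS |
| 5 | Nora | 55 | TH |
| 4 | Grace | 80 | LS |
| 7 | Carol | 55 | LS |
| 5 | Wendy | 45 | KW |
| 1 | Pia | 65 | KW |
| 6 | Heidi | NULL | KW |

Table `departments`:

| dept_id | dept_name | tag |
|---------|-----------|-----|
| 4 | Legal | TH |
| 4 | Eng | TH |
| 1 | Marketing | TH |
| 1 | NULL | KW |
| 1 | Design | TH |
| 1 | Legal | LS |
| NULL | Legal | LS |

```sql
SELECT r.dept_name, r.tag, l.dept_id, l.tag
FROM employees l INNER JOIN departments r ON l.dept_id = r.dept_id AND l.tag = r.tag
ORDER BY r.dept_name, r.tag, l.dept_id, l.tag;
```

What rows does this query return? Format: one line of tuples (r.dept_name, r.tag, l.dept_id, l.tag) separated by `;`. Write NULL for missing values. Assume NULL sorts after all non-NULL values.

(Legal, LS, 1, LS); (NULL, KW, 1, KW)

INNER JOIN keeps only pairs where the ON condition holds.
Matching on l.dept_id = r.dept_id AND l.tag = r.tag. A NULL in a compared column never satisfies the condition.
- l[0] dept_id=3, tag=TH → no match; dropped.
- l[1] dept_id=3, tag=KW → no match; dropped.
- l[2] dept_id=1, tag=LS → 1 match(es) in r → 1 row(s).
- l[3] dept_id=5, tag=TH → no match; dropped.
- l[4] dept_id=4, tag=LS → no match; dropped.
- l[5] dept_id=7, tag=LS → no match; dropped.
- l[6] dept_id=5, tag=KW → no match; dropped.
- l[7] dept_id=1, tag=KW → 1 match(es) in r → 1 row(s).
- l[8] dept_id=6, tag=KW → no match; dropped.
After projecting and ordering:
r.dept_name | r.tag | l.dept_id | l.tag
Legal | LS | 1 | LS
NULL | KW | 1 | KW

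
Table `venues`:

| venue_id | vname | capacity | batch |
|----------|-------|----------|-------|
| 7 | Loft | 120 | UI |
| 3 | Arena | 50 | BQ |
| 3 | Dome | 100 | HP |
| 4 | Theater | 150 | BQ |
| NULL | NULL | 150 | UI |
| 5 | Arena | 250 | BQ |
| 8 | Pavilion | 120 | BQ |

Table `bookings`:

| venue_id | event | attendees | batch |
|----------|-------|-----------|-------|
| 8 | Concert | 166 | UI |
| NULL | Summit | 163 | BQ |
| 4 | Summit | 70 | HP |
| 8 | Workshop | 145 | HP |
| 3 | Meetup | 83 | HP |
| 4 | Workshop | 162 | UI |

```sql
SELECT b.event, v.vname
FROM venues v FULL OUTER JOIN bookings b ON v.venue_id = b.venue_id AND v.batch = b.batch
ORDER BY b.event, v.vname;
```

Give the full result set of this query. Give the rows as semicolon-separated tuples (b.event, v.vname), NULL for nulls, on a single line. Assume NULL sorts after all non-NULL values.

FULL OUTER JOIN keeps every row from both sides; unmatched rows get NULL for the other side's columns.
Matching on v.venue_id = b.venue_id AND v.batch = b.batch. A NULL in a compared column never satisfies the condition.
Matched pairs: 1; unmatched v rows kept: 6; unmatched b rows kept: 5.

(Concert, NULL); (Meetup, Dome); (Summit, NULL); (Summit, NULL); (Workshop, NULL); (Workshop, NULL); (NULL, Arena); (NULL, Arena); (NULL, Loft); (NULL, Pavilion); (NULL, Theater); (NULL, NULL)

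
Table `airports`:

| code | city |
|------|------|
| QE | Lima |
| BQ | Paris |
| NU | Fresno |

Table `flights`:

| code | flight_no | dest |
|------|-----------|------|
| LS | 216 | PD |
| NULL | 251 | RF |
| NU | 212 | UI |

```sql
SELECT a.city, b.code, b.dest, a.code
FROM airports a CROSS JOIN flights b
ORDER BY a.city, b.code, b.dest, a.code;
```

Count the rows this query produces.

CROSS JOIN pairs every row of `airports` with every row of `flights`: 3 × 3 = 9 rows.

9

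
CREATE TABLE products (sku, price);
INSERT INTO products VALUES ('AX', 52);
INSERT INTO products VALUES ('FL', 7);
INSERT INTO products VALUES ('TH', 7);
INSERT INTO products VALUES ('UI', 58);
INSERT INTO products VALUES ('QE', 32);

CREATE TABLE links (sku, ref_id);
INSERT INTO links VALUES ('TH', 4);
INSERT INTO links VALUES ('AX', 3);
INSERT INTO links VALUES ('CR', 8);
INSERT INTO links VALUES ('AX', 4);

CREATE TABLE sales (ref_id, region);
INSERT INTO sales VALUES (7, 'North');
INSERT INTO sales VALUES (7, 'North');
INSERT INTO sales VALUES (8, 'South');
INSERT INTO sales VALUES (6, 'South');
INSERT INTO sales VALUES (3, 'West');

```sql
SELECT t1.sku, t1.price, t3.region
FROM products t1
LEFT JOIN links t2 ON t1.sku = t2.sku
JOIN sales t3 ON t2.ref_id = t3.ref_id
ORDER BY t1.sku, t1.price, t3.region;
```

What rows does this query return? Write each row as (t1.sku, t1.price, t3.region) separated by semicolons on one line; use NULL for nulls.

Joins associate left-to-right: products LEFT JOIN links on sku gives 6 intermediate row(s).
Then INNER JOIN `sales t3` on ref_id: keep only rows whose t2.ref_id appears in t3.

(AX, 52, West)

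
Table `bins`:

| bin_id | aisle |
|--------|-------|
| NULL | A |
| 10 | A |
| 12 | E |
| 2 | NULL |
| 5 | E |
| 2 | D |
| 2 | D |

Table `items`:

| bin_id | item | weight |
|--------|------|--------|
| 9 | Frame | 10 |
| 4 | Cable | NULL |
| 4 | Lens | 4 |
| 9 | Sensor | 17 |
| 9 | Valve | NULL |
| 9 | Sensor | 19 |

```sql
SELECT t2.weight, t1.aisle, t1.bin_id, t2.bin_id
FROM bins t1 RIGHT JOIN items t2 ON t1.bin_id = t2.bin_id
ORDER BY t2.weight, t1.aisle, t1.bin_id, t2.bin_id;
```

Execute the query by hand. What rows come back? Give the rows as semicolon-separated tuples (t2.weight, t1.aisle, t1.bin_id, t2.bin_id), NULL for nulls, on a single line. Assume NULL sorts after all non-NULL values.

(4, NULL, NULL, 4); (10, NULL, NULL, 9); (17, NULL, NULL, 9); (19, NULL, NULL, 9); (NULL, NULL, NULL, 4); (NULL, NULL, NULL, 9)

RIGHT JOIN keeps every row from `items`; unmatched rows get NULL for `bins`'s columns.
Matching on t1.bin_id = t2.bin_id. A NULL in a compared column never satisfies the condition.
- t1[0] bin_id=NULL → no match.
- t1[1] bin_id=10 → no match.
- t1[2] bin_id=12 → no match.
- t1[3] bin_id=2 → no match.
- t1[4] bin_id=5 → no match.
- t1[5] bin_id=2 → no match.
- t1[6] bin_id=2 → no match.
- 6 t2 row(s) had no t1 match → kept, t1 columns NULL.
After projecting and ordering:
t2.weight | t1.aisle | t1.bin_id | t2.bin_id
4 | NULL | NULL | 4
10 | NULL | NULL | 9
17 | NULL | NULL | 9
19 | NULL | NULL | 9
NULL | NULL | NULL | 4
NULL | NULL | NULL | 9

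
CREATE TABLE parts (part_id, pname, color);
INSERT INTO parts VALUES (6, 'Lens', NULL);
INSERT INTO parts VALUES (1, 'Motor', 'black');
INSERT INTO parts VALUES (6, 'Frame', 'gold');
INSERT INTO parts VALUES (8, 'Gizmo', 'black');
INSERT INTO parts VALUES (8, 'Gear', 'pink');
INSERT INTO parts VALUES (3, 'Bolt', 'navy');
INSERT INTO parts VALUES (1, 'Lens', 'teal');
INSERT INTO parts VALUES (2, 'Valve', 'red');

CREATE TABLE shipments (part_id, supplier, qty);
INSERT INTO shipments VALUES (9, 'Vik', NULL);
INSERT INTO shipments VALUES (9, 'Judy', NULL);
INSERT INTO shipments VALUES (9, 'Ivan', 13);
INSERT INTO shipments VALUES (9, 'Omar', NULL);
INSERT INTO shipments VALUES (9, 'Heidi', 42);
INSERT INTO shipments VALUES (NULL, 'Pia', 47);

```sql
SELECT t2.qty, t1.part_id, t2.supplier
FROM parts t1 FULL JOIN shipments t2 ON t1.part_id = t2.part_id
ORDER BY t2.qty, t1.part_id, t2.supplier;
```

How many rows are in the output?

FULL OUTER JOIN keeps every row from both sides; unmatched rows get NULL for the other side's columns.
Matching on t1.part_id = t2.part_id. A NULL in a compared column never satisfies the condition.
- t1[0] part_id=6 → no match; kept with NULLs on the t2 side.
- t1[1] part_id=1 → no match; kept with NULLs on the t2 side.
- t1[2] part_id=6 → no match; kept with NULLs on the t2 side.
- t1[3] part_id=8 → no match; kept with NULLs on the t2 side.
- t1[4] part_id=8 → no match; kept with NULLs on the t2 side.
- t1[5] part_id=3 → no match; kept with NULLs on the t2 side.
- t1[6] part_id=1 → no match; kept with NULLs on the t2 side.
- t1[7] part_id=2 → no match; kept with NULLs on the t2 side.
- 6 t2 row(s) had no t1 match → kept, t1 columns NULL.
Total: 0 matched + 14 padded = 14 rows.

14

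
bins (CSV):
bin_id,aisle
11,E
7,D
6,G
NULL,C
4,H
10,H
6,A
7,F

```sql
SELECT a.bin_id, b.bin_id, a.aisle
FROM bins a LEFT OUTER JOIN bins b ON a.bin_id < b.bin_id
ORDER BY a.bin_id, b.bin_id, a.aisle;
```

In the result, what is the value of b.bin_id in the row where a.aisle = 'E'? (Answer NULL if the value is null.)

NULL

LEFT JOIN keeps every row from `bins a`; unmatched rows get NULL for `bins b`'s columns.
Matching on a.bin_id < b.bin_id. A NULL in a compared column never satisfies the condition.
Matched pairs: 19; unmatched a rows kept: 2.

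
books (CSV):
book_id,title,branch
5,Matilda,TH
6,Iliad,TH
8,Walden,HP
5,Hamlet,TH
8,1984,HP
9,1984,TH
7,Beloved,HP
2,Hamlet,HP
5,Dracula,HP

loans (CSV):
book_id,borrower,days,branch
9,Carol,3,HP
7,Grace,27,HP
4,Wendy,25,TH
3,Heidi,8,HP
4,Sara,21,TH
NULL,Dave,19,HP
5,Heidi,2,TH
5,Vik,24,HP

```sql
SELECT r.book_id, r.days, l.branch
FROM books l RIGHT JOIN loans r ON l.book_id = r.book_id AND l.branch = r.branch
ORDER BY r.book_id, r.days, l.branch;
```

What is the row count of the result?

9

RIGHT JOIN keeps every row from `loans`; unmatched rows get NULL for `books`'s columns.
Matching on l.book_id = r.book_id AND l.branch = r.branch. A NULL in a compared column never satisfies the condition.
Matched pairs: 4; unmatched r rows kept: 5.
Total: 4 matched + 5 padded = 9 rows.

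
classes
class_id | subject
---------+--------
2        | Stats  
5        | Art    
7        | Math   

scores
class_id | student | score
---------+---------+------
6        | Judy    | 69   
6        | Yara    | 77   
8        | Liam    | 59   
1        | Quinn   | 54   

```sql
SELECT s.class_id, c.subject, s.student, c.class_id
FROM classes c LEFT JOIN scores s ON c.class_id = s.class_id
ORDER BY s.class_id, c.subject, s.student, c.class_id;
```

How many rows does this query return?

3

LEFT JOIN keeps every row from `classes`; unmatched rows get NULL for `scores`'s columns.
Matching on c.class_id = s.class_id.
- c (class_id=2) has no partner → padded with NULL.
- c (class_id=5) has no partner → padded with NULL.
- c (class_id=7) has no partner → padded with NULL.
Total: 0 matched + 3 padded = 3 rows.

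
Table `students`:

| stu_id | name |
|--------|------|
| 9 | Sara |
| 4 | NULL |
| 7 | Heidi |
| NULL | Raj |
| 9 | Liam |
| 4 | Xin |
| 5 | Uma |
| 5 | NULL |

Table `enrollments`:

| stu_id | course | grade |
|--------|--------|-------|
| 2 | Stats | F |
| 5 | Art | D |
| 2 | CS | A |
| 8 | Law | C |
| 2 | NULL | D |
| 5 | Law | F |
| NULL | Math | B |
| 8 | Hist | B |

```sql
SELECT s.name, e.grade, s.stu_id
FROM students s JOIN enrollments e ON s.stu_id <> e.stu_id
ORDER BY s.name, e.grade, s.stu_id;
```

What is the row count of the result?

45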